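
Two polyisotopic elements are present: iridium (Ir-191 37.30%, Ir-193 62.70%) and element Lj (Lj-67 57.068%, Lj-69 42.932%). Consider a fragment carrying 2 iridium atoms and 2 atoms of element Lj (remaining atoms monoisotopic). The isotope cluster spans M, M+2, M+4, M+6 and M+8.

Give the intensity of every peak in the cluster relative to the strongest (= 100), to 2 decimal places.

Iridium pattern (n=2): 0.139129 : 0.467742 : 0.393129
Element Lj pattern (n=2): 0.32567566 : 0.49000868 : 0.18431566
Convolve the two distributions (both contribute in 2-u steps):
  M: 0.139129×0.32567566 = 0.045311
  M+2: 0.139129×0.49000868 + 0.467742×0.32567566 = 0.220507
  M+4: 0.139129×0.18431566 + 0.467742×0.49000868 + 0.393129×0.32567566 = 0.382874
  M+6: 0.467742×0.18431566 + 0.393129×0.49000868 = 0.278849
  M+8: 0.393129×0.18431566 = 0.072460
Scale to base peak (0.382874) = 100: 11.83 : 57.59 : 100.00 : 72.83 : 18.93

11.83 : 57.59 : 100.00 : 72.83 : 18.93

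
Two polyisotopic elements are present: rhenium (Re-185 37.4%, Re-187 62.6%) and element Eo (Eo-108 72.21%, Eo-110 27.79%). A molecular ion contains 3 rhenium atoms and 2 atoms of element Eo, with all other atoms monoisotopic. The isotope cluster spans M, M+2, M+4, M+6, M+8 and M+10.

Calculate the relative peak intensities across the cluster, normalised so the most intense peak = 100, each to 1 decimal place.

Rhenium pattern (n=3): 0.05231362 : 0.26268713 : 0.43968487 : 0.24531438
Element Eo pattern (n=2): 0.52142841 : 0.40134318 : 0.07722841
Convolve the two distributions (both contribute in 2-u steps):
  M: 0.05231362×0.52142841 = 0.027278
  M+2: 0.05231362×0.40134318 + 0.26268713×0.52142841 = 0.157968
  M+4: 0.05231362×0.07722841 + 0.26268713×0.40134318 + 0.43968487×0.52142841 = 0.338732
  M+6: 0.26268713×0.07722841 + 0.43968487×0.40134318 + 0.24531438×0.52142841 = 0.324665
  M+8: 0.43968487×0.07722841 + 0.24531438×0.40134318 = 0.132411
  M+10: 0.24531438×0.07722841 = 0.018945
Scale to base peak (0.338732) = 100: 8.1 : 46.6 : 100.0 : 95.8 : 39.1 : 5.6

8.1 : 46.6 : 100.0 : 95.8 : 39.1 : 5.6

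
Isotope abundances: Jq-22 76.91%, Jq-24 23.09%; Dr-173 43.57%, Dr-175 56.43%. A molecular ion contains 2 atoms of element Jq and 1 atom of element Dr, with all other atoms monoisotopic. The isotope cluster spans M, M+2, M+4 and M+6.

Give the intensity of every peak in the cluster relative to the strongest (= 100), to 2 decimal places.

52.75 : 100.00 : 45.78 : 6.16

Element Jq pattern (n=2): 0.59151481 : 0.35517038 : 0.05331481
Element Dr pattern (n=1): 0.4357 : 0.5643
Convolve the two distributions (both contribute in 2-u steps):
  M: 0.59151481×0.4357 = 0.257723
  M+2: 0.59151481×0.5643 + 0.35517038×0.4357 = 0.488540
  M+4: 0.35517038×0.5643 + 0.05331481×0.4357 = 0.223652
  M+6: 0.05331481×0.5643 = 0.030086
Scale to base peak (0.488540) = 100: 52.75 : 100.00 : 45.78 : 6.16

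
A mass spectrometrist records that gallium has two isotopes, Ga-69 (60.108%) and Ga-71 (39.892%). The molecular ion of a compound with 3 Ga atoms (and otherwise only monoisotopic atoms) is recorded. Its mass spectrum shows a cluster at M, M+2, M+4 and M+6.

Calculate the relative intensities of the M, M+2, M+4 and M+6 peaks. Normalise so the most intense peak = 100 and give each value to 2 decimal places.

50.23 : 100.00 : 66.37 : 14.68

Expanding (0.60108 + 0.39892)^3:
P(M) = 0.60108^3 = 0.217169
P(M+2) = 3 × 0.60108^2 × 0.39892^1 = 0.432386
P(M+4) = 3 × 0.60108^1 × 0.39892^2 = 0.286963
P(M+6) = 0.39892^3 = 0.063483
The M+2 peak is largest (0.432386); scaling to 100 gives 50.23 : 100.00 : 66.37 : 14.68.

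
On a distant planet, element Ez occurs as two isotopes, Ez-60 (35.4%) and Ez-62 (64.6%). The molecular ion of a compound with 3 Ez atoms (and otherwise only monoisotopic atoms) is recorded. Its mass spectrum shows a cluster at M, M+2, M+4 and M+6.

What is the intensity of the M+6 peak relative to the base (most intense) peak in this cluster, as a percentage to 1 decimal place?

Term probabilities: M 0.0444, M+2 0.2429, M+4 0.4432, M+6 0.2696. Base peak = M+4.
P(M+4) = C(3,2) × 0.354^1 × 0.646^2 = 3 × 0.3540 × 0.417316 = 0.443190 (base)
P(M+6) = C(3,3) × 0.354^0 × 0.646^3 = 1 × 1.0000 × 0.26958614 = 0.269586
Relative intensity = 0.269586 / 0.443190 × 100 = 60.8

60.8%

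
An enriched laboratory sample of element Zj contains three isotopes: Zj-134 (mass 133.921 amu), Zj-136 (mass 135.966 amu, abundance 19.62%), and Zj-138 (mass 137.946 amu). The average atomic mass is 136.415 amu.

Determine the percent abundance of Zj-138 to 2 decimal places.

Let x and y be the fractions of Zj-134 and Zj-138. Then x + y = 1 − 0.1962 = 0.8038 and 133.921x + 137.946y = 136.415 − 0.1962×135.966 = 109.7384708.
Substituting: 133.921x + 137.946(0.8038 − x) = 109.7384708
(133.921 − 137.946)x = -1.142524  ⇒  x = 0.28386, y = 0.51994
Zj-134: 28.39%, Zj-138: 51.99%.

51.99%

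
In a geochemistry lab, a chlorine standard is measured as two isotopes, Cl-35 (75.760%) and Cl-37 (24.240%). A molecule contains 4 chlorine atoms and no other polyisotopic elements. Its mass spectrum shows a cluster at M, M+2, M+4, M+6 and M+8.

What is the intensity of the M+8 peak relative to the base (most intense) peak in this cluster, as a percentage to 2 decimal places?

Term probabilities: M 0.3294, M+2 0.4216, M+4 0.2023, M+6 0.0432, M+8 0.0035. Base peak = M+2.
P(M+2) = C(4,1) × 0.75760^3 × 0.24240^1 = 4 × 0.4348304 × 0.2424 = 0.421612 (base)
P(M+8) = C(4,4) × 0.75760^0 × 0.24240^4 = 1 × 1.0000 × 0.00345247 = 0.003452
Relative intensity = 0.003452 / 0.421612 × 100 = 0.82

0.82%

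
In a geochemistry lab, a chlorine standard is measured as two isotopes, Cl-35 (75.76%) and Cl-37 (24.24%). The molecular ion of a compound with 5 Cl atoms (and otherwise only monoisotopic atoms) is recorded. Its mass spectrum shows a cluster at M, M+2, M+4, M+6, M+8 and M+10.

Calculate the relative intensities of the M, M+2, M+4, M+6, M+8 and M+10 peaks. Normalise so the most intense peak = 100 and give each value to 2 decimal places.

The 5 Cl atoms are independent, so intensities follow the terms of (0.7576 + 0.2424)^5.
P(M) = 0.7576^5 = 0.249574
P(M+2) = 5 × 0.7576^4 × 0.2424^1 = 0.399266
P(M+4) = 10 × 0.7576^3 × 0.2424^2 = 0.255497
P(M+6) = 10 × 0.7576^2 × 0.2424^3 = 0.081748
P(M+8) = 5 × 0.7576^1 × 0.2424^4 = 0.013078
P(M+10) = 0.2424^5 = 0.000837
The M+2 peak is largest (0.399266); scaling to 100 gives 62.51 : 100.00 : 63.99 : 20.47 : 3.28 : 0.21.

62.51 : 100.00 : 63.99 : 20.47 : 3.28 : 0.21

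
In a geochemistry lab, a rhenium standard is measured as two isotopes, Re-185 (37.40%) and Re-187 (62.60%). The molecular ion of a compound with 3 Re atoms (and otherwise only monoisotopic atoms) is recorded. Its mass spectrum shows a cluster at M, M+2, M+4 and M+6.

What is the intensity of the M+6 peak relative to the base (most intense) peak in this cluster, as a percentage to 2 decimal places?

Term probabilities: M 0.0523, M+2 0.2627, M+4 0.4397, M+6 0.2453. Base peak = M+4.
P(M+4) = C(3,2) × 0.3740^1 × 0.6260^2 = 3 × 0.3740 × 0.391876 = 0.439685 (base)
P(M+6) = C(3,3) × 0.3740^0 × 0.6260^3 = 1 × 1.0000 × 0.24531438 = 0.245314
Relative intensity = 0.245314 / 0.439685 × 100 = 55.79

55.79%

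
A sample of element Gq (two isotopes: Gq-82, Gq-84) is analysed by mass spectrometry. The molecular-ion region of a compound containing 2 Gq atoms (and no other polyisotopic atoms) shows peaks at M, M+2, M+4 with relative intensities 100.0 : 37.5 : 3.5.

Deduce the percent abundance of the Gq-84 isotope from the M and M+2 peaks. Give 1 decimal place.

15.8%

Write p for the Gq-82 fraction. I(M+2)/I(M) = [C(2,1)·p^1·(1−p)] / p^2 = 2·(1−p)/p = 37.5/100.0 = 0.3750
(1−p)/p = 0.3750/2 = 0.1875  ⇒  p = 1/(1 + 0.1875) = 0.8421
Gq-82: 84.2%, Gq-84: 15.8%.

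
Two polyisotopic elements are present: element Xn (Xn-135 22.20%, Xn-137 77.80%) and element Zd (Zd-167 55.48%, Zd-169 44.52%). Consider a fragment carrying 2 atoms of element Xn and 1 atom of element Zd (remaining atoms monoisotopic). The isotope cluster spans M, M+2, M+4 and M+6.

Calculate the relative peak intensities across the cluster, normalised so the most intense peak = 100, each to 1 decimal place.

5.6 : 43.6 : 100.0 : 55.0

Element Xn pattern (n=2): 0.049284 : 0.345432 : 0.605284
Element Zd pattern (n=1): 0.5548 : 0.4452
Convolve the two distributions (both contribute in 2-u steps):
  M: 0.049284×0.5548 = 0.027343
  M+2: 0.049284×0.4452 + 0.345432×0.5548 = 0.213587
  M+4: 0.345432×0.4452 + 0.605284×0.5548 = 0.489598
  M+6: 0.605284×0.4452 = 0.269472
Scale to base peak (0.489598) = 100: 5.6 : 43.6 : 100.0 : 55.0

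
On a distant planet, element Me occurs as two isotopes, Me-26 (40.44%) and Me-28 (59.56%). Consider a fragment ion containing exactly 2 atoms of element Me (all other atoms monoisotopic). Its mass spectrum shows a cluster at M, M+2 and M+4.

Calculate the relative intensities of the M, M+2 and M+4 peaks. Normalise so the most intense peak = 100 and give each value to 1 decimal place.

The 2 Me atoms are independent, so intensities follow the terms of (0.4044 + 0.5956)^2.
P(M) = 0.4044^2 = 0.163539
P(M+2) = 2 × 0.4044^1 × 0.5956^1 = 0.481721
P(M+4) = 0.5956^2 = 0.354739
The M+2 peak is largest (0.481721); scaling to 100 gives 33.9 : 100.0 : 73.6.

33.9 : 100.0 : 73.6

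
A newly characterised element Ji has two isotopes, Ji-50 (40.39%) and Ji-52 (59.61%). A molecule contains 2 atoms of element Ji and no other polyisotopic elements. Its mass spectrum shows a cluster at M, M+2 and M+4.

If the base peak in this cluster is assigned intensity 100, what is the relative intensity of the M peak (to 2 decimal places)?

33.88

(0.4039 + 0.5961)^2 gives M 0.1631, M+2 0.4815, M+4 0.3553; the largest is M+2.
P(M+2) = C(2,1) × 0.4039^1 × 0.5961^1 = 2 × 0.4039 × 0.5961 = 0.481530 (base)
P(M) = C(2,0) × 0.4039^2 × 0.5961^0 = 1 × 0.16313521 × 1.0000 = 0.163135
Relative intensity = 0.163135 / 0.481530 × 100 = 33.88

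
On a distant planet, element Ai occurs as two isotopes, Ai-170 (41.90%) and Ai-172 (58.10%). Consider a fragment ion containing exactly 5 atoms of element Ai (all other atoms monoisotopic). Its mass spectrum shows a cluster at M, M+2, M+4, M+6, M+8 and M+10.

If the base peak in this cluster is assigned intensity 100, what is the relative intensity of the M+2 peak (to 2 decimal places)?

26.00

(0.4190 + 0.5810)^5 gives M 0.0129, M+2 0.0895, M+4 0.2483, M+6 0.3443, M+8 0.2387, M+10 0.0662; the largest is M+6.
P(M+6) = C(5,3) × 0.4190^2 × 0.5810^3 = 10 × 0.175561 × 0.19612294 = 0.344315 (base)
P(M+2) = C(5,1) × 0.4190^4 × 0.5810^1 = 5 × 0.03082166 × 0.5810 = 0.089537
Relative intensity = 0.089537 / 0.344315 × 100 = 26.00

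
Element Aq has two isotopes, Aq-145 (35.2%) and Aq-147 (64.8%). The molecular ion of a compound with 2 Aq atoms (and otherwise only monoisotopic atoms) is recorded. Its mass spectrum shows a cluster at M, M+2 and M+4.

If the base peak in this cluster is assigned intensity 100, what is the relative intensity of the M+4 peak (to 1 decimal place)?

Binomial terms of (0.352 + 0.648)^2: M 0.1239, M+2 0.4562, M+4 0.4199 → M+2 is the base peak.
P(M+2) = C(2,1) × 0.352^1 × 0.648^1 = 2 × 0.3520 × 0.6480 = 0.456192 (base)
P(M+4) = C(2,2) × 0.352^0 × 0.648^2 = 1 × 1.0000 × 0.419904 = 0.419904
Relative intensity = 0.419904 / 0.456192 × 100 = 92.0

92.0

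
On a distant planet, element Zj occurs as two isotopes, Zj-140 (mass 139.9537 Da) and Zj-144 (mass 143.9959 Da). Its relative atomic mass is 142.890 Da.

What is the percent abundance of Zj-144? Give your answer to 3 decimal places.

72.641%

With x = fraction of Zj-140 (so Zj-144 is 1 − x):
139.9537·x + 143.9959·(1 − x) = 142.890
(139.9537 − 143.9959)·x = 142.890 − 143.9959
x = -1.1059 / -4.0422 = 0.27359 → 27.359% Zj-140, 72.641% Zj-144.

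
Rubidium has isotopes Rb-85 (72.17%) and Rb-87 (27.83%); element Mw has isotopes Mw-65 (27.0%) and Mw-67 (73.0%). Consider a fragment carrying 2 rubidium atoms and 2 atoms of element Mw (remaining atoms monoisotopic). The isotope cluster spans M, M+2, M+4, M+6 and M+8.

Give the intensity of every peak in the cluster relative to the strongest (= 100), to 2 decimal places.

Rubidium pattern (n=2): 0.52085089 : 0.40169822 : 0.07745089
Element Mw pattern (n=2): 0.0729 : 0.3942 : 0.5329
Convolve the two distributions (both contribute in 2-u steps):
  M: 0.52085089×0.0729 = 0.037970
  M+2: 0.52085089×0.3942 + 0.40169822×0.0729 = 0.234603
  M+4: 0.52085089×0.5329 + 0.40169822×0.3942 + 0.07745089×0.0729 = 0.441557
  M+6: 0.40169822×0.5329 + 0.07745089×0.3942 = 0.244596
  M+8: 0.07745089×0.5329 = 0.041274
Scale to base peak (0.441557) = 100: 8.60 : 53.13 : 100.00 : 55.39 : 9.35

8.60 : 53.13 : 100.00 : 55.39 : 9.35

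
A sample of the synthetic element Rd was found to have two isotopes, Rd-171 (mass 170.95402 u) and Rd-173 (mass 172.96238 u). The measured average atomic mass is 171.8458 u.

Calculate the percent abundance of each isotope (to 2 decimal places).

Rd-171: 55.60%, Rd-173: 44.40%

With x = fraction of Rd-171 (so Rd-173 is 1 − x):
170.95402·x + 172.96238·(1 − x) = 171.8458
(170.95402 − 172.96238)·x = 171.8458 − 172.96238
x = -1.11658 / -2.00836 = 0.55597 → 55.60% Rd-171, 44.40% Rd-173.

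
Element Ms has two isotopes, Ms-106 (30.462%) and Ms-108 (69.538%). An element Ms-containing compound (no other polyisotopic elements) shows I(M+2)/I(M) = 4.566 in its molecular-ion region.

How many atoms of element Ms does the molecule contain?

2

With n Ms atoms, P(M+2)/P(M) = C(n,1)·p^(n−1)q / p^n = n·q/p = n · 0.69538/0.30462.
n = 4.566 × 0.30462/0.69538 = 2.00 ≈ 2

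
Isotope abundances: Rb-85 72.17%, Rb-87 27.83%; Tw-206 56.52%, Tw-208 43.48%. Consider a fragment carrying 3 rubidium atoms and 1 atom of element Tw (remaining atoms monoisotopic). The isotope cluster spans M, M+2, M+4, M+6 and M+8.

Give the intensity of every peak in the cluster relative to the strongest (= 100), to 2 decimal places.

51.92 : 100.00 : 69.36 : 20.79 : 2.29

Rubidium pattern (n=3): 0.37589809 : 0.43485841 : 0.16768892 : 0.02155458
Element Tw pattern (n=1): 0.5652 : 0.4348
Convolve the two distributions (both contribute in 2-u steps):
  M: 0.37589809×0.5652 = 0.212458
  M+2: 0.37589809×0.4348 + 0.43485841×0.5652 = 0.409222
  M+4: 0.43485841×0.4348 + 0.16768892×0.5652 = 0.283854
  M+6: 0.16768892×0.4348 + 0.02155458×0.5652 = 0.085094
  M+8: 0.02155458×0.4348 = 0.009372
Scale to base peak (0.409222) = 100: 51.92 : 100.00 : 69.36 : 20.79 : 2.29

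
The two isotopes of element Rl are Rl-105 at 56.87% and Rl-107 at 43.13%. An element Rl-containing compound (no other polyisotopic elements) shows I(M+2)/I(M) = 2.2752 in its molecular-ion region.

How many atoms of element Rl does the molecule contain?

3

The M+2/M ratio from n Rl atoms is n · q/p = n · 0.4313/0.5687.
n = 2.2752 × 0.5687/0.4313 = 3.00 ≈ 3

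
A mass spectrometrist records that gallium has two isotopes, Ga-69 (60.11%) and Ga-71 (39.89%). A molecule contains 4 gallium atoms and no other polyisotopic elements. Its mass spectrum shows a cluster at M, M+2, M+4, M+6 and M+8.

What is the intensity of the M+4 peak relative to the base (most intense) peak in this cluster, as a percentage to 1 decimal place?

(0.6011 + 0.3989)^4 gives M 0.1306, M+2 0.3465, M+4 0.3450, M+6 0.1526, M+8 0.0253; the largest is M+2.
P(M+2) = C(4,1) × 0.6011^3 × 0.3989^1 = 4 × 0.21719018 × 0.3989 = 0.346549 (base)
P(M+4) = C(4,2) × 0.6011^2 × 0.3989^2 = 6 × 0.36132121 × 0.15912121 = 0.344963
Relative intensity = 0.344963 / 0.346549 × 100 = 99.5

99.5%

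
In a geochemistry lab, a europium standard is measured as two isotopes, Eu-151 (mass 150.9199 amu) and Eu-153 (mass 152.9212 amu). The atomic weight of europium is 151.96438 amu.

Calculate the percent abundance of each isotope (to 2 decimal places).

Let x be the fractional abundance of Eu-151; then Eu-153 has abundance 1 − x.
150.9199·x + 152.9212·(1 − x) = 151.96438
(150.9199 − 152.9212)·x = 151.96438 − 152.9212
x = -0.95682 / -2.0013 = 0.47810 → 47.81% Eu-151, 52.19% Eu-153.

Eu-151: 47.81%, Eu-153: 52.19%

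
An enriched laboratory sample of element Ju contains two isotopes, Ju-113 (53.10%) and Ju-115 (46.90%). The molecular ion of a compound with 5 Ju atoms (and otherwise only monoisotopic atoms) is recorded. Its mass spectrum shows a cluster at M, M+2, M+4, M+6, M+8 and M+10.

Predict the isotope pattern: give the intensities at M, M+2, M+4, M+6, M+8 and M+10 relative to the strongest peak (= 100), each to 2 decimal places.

12.82 : 56.61 : 100.00 : 88.32 : 39.01 : 6.89

Expanding (0.5310 + 0.4690)^5:
P(M) = 0.5310^5 = 0.042216
P(M+2) = 5 × 0.5310^4 × 0.4690^1 = 0.186432
P(M+4) = 10 × 0.5310^3 × 0.4690^2 = 0.329328
P(M+6) = 10 × 0.5310^2 × 0.4690^3 = 0.290876
P(M+8) = 5 × 0.5310^1 × 0.4690^4 = 0.128456
P(M+10) = 0.4690^5 = 0.022692
The M+4 peak is largest (0.329328); scaling to 100 gives 12.82 : 56.61 : 100.00 : 88.32 : 39.01 : 6.89.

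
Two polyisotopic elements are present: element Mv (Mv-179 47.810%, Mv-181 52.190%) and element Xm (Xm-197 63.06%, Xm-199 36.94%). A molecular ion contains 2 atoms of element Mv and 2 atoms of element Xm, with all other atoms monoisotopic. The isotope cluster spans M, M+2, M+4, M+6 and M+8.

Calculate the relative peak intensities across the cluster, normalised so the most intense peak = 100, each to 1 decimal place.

24.4 : 82.0 : 100.0 : 52.4 : 10.0

Element Mv pattern (n=2): 0.22857961 : 0.49904078 : 0.27237961
Element Xm pattern (n=2): 0.39765636 : 0.46588728 : 0.13645636
Convolve the two distributions (both contribute in 2-u steps):
  M: 0.22857961×0.39765636 = 0.090896
  M+2: 0.22857961×0.46588728 + 0.49904078×0.39765636 = 0.304939
  M+4: 0.22857961×0.13645636 + 0.49904078×0.46588728 + 0.27237961×0.39765636 = 0.372001
  M+6: 0.49904078×0.13645636 + 0.27237961×0.46588728 = 0.194995
  M+8: 0.27237961×0.13645636 = 0.037168
Scale to base peak (0.372001) = 100: 24.4 : 82.0 : 100.0 : 52.4 : 10.0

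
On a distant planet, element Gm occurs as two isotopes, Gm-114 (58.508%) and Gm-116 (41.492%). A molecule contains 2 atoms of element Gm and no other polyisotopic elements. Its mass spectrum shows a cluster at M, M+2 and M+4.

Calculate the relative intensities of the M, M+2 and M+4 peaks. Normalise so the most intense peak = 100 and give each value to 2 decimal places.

70.51 : 100.00 : 35.46

The 2 Gm atoms are independent, so intensities follow the terms of (0.58508 + 0.41492)^2.
P(M) = 0.58508^2 = 0.342319
P(M+2) = 2 × 0.58508^1 × 0.41492^1 = 0.485523
P(M+4) = 0.41492^2 = 0.172159
The M+2 peak is largest (0.485523); scaling to 100 gives 70.51 : 100.00 : 35.46.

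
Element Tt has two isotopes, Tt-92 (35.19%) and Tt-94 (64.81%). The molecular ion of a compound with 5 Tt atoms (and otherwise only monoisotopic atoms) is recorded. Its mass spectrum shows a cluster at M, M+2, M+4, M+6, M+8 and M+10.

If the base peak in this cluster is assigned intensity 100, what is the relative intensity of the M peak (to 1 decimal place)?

Binomial terms of (0.3519 + 0.6481)^5: M 0.0054, M+2 0.0497, M+4 0.1830, M+6 0.3371, M+8 0.3104, M+10 0.1143 → M+6 is the base peak.
P(M+6) = C(5,3) × 0.3519^2 × 0.6481^3 = 10 × 0.12383361 × 0.27222378 = 0.337105 (base)
P(M) = C(5,0) × 0.3519^5 × 0.6481^0 = 1 × 0.0053963 × 1.0000 = 0.005396
Relative intensity = 0.005396 / 0.337105 × 100 = 1.6

1.6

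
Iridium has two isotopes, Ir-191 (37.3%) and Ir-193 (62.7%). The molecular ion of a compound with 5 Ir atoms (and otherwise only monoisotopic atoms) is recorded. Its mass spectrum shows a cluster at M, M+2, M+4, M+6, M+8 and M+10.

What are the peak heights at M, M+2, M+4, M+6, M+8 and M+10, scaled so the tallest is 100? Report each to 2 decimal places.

Each Ir atom is independently Ir-191 (p = 0.373) or Ir-193 (q = 0.627); the cluster is the binomial expansion (p + q)^5.
P(M) = 0.373^5 = 0.007220
P(M+2) = 5 × 0.373^4 × 0.627^1 = 0.060684
P(M+4) = 10 × 0.373^3 × 0.627^2 = 0.204015
P(M+6) = 10 × 0.373^2 × 0.627^3 = 0.342942
P(M+8) = 5 × 0.373^1 × 0.627^4 = 0.288237
P(M+10) = 0.627^5 = 0.096903
The M+6 peak is largest (0.342942); scaling to 100 gives 2.11 : 17.70 : 59.49 : 100.00 : 84.05 : 28.26.

2.11 : 17.70 : 59.49 : 100.00 : 84.05 : 28.26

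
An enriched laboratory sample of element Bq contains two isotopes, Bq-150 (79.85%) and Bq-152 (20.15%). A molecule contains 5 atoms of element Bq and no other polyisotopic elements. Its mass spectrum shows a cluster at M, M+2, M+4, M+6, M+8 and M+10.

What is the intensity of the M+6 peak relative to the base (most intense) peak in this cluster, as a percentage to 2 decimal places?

12.74%

Binomial terms of (0.7985 + 0.2015)^5: M 0.3246, M+2 0.4096, M+4 0.2067, M+6 0.0522, M+8 0.0066, M+10 0.0003 → M+2 is the base peak.
P(M+2) = C(5,1) × 0.7985^4 × 0.2015^1 = 5 × 0.40653663 × 0.2015 = 0.409586 (base)
P(M+6) = C(5,3) × 0.7985^2 × 0.2015^3 = 10 × 0.63760225 × 0.00818135 = 0.052164
Relative intensity = 0.052164 / 0.409586 × 100 = 12.74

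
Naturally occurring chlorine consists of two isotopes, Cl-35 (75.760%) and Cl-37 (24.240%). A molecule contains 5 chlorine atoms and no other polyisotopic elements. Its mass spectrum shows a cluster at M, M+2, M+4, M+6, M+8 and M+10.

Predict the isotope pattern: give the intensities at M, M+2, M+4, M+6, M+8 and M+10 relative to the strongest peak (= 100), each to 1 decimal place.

The 5 Cl atoms are independent, so intensities follow the terms of (0.75760 + 0.24240)^5.
P(M) = 0.75760^5 = 0.249574
P(M+2) = 5 × 0.75760^4 × 0.24240^1 = 0.399266
P(M+4) = 10 × 0.75760^3 × 0.24240^2 = 0.255497
P(M+6) = 10 × 0.75760^2 × 0.24240^3 = 0.081748
P(M+8) = 5 × 0.75760^1 × 0.24240^4 = 0.013078
P(M+10) = 0.24240^5 = 0.000837
The M+2 peak is largest (0.399266); scaling to 100 gives 62.5 : 100.0 : 64.0 : 20.5 : 3.3 : 0.2.

62.5 : 100.0 : 64.0 : 20.5 : 3.3 : 0.2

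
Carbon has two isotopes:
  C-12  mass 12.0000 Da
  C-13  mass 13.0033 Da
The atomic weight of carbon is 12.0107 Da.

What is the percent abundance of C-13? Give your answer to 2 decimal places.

Let x be the fractional abundance of C-12; then C-13 has abundance 1 − x.
12.0000·x + 13.0033·(1 − x) = 12.0107
(12.0000 − 13.0033)·x = 12.0107 − 13.0033
x = -0.9926 / -1.0033 = 0.98934 → 98.93% C-12, 1.07% C-13.

1.07%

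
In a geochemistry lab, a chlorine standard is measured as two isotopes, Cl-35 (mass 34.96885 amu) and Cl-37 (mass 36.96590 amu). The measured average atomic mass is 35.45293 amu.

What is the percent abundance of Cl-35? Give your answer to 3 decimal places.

Writing the weighted mean with unknown fraction x of Cl-35:
34.96885·x + 36.96590·(1 − x) = 35.45293
(34.96885 − 36.96590)·x = 35.45293 − 36.96590
x = -1.51297 / -1.99705 = 0.75760 → 75.760% Cl-35, 24.240% Cl-37.

75.760%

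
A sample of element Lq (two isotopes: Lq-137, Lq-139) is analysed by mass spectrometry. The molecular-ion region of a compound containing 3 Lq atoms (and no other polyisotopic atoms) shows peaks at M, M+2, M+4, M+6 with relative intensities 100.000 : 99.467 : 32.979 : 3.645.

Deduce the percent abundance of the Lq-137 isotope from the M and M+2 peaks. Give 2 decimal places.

Write p for the Lq-137 fraction. I(M+2)/I(M) = [C(3,1)·p^2·(1−p)] / p^3 = 3·(1−p)/p = 99.467/100.000 = 0.9947
(1−p)/p = 0.9947/3 = 0.3316  ⇒  p = 1/(1 + 0.3316) = 0.7510
Lq-137: 75.10%, Lq-139: 24.90%.

75.10%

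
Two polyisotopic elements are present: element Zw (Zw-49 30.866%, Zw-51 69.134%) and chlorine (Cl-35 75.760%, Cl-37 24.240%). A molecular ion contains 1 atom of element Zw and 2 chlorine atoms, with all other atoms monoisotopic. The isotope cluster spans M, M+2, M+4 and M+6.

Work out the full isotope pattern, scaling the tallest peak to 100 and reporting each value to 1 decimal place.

Element Zw pattern (n=1): 0.30866 : 0.69134
Chlorine pattern (n=2): 0.57395776 : 0.36728448 : 0.05875776
Convolve the two distributions (both contribute in 2-u steps):
  M: 0.30866×0.57395776 = 0.177158
  M+2: 0.30866×0.36728448 + 0.69134×0.57395776 = 0.510166
  M+4: 0.30866×0.05875776 + 0.69134×0.36728448 = 0.272055
  M+6: 0.69134×0.05875776 = 0.040622
Scale to base peak (0.510166) = 100: 34.7 : 100.0 : 53.3 : 8.0

34.7 : 100.0 : 53.3 : 8.0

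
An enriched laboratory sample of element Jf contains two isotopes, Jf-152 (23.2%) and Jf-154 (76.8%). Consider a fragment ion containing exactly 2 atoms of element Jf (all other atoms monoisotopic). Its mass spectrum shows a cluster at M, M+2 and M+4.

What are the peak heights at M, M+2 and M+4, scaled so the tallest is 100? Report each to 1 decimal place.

Each Jf atom is independently Jf-152 (p = 0.232) or Jf-154 (q = 0.768); the cluster is the binomial expansion (p + q)^2.
P(M) = 0.232^2 = 0.053824
P(M+2) = 2 × 0.232^1 × 0.768^1 = 0.356352
P(M+4) = 0.768^2 = 0.589824
The M+4 peak is largest (0.589824); scaling to 100 gives 9.1 : 60.4 : 100.0.

9.1 : 60.4 : 100.0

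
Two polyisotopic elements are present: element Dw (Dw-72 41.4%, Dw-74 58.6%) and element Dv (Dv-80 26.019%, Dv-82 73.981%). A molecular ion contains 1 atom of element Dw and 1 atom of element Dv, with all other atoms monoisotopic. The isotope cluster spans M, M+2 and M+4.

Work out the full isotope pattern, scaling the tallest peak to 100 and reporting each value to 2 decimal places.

Element Dw pattern (n=1): 0.4140 : 0.5860
Element Dv pattern (n=1): 0.26019 : 0.73981
Convolve the two distributions (both contribute in 2-u steps):
  M: 0.4140×0.26019 = 0.107719
  M+2: 0.4140×0.73981 + 0.5860×0.26019 = 0.458753
  M+4: 0.5860×0.73981 = 0.433529
Scale to base peak (0.458753) = 100: 23.48 : 100.00 : 94.50

23.48 : 100.00 : 94.50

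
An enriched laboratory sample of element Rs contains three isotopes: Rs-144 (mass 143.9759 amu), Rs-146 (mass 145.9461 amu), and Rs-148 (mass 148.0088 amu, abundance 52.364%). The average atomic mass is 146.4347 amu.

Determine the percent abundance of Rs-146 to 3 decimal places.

Let x and y be the fractions of Rs-144 and Rs-146. Then x + y = 1 − 0.52364 = 0.47636 and 143.9759x + 145.9461y = 146.4347 − 0.52364×148.0088 = 68.931371968.
Substituting: 143.9759x + 145.9461(0.47636 − x) = 68.931371968
(143.9759 − 145.9461)x = -0.591512228  ⇒  x = 0.30023, y = 0.17613
Rs-144: 30.023%, Rs-146: 17.613%.

17.613%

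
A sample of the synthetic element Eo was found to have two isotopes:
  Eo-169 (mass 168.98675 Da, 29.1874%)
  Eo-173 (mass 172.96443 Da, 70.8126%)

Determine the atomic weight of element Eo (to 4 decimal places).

Ar = Σ fᵢ·mᵢ = 0.291874 × 168.98675 + 0.708126 × 172.96443
= 49.322839 + 122.480610 = 171.803449 Da

171.8034 Da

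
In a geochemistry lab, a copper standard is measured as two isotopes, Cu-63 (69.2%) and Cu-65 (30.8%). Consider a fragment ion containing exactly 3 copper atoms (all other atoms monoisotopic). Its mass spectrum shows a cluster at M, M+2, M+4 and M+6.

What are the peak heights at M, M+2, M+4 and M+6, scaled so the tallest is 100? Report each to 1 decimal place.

The 3 Cu atoms are independent, so intensities follow the terms of (0.692 + 0.308)^3.
P(M) = 0.692^3 = 0.331374
P(M+2) = 3 × 0.692^2 × 0.308^1 = 0.442470
P(M+4) = 3 × 0.692^1 × 0.308^2 = 0.196938
P(M+6) = 0.308^3 = 0.029218
The M+2 peak is largest (0.442470); scaling to 100 gives 74.9 : 100.0 : 44.5 : 6.6.

74.9 : 100.0 : 44.5 : 6.6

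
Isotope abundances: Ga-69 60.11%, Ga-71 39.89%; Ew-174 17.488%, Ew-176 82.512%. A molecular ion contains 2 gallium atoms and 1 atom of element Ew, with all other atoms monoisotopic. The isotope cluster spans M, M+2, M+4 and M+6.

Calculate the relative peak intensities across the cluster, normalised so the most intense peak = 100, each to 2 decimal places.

Gallium pattern (n=2): 0.36132121 : 0.47955758 : 0.15912121
Element Ew pattern (n=1): 0.17488 : 0.82512
Convolve the two distributions (both contribute in 2-u steps):
  M: 0.36132121×0.17488 = 0.063188
  M+2: 0.36132121×0.82512 + 0.47955758×0.17488 = 0.381998
  M+4: 0.47955758×0.82512 + 0.15912121×0.17488 = 0.423520
  M+6: 0.15912121×0.82512 = 0.131294
Scale to base peak (0.423520) = 100: 14.92 : 90.20 : 100.00 : 31.00

14.92 : 90.20 : 100.00 : 31.00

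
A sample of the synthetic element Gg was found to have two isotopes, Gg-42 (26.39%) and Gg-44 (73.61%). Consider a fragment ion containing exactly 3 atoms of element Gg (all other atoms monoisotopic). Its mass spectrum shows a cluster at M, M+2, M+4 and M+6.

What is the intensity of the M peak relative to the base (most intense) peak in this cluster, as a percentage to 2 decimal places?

Term probabilities: M 0.0184, M+2 0.1538, M+4 0.4290, M+6 0.3989. Base peak = M+4.
P(M+4) = C(3,2) × 0.2639^1 × 0.7361^2 = 3 × 0.2639 × 0.54184321 = 0.428977 (base)
P(M) = C(3,0) × 0.2639^3 × 0.7361^0 = 1 × 0.01837884 × 1.0000 = 0.018379
Relative intensity = 0.018379 / 0.428977 × 100 = 4.28

4.28%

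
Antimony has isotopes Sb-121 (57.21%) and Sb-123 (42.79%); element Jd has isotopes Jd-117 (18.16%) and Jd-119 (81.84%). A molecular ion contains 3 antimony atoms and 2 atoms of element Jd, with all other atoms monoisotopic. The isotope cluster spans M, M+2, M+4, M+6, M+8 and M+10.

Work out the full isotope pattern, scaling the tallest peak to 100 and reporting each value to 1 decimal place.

Antimony pattern (n=3): 0.18724742 : 0.42015297 : 0.3142518 : 0.07834781
Element Jd pattern (n=2): 0.03297856 : 0.29724288 : 0.66977856
Convolve the two distributions (both contribute in 2-u steps):
  M: 0.18724742×0.03297856 = 0.006175
  M+2: 0.18724742×0.29724288 + 0.42015297×0.03297856 = 0.069514
  M+4: 0.18724742×0.66977856 + 0.42015297×0.29724288 + 0.3142518×0.03297856 = 0.260665
  M+6: 0.42015297×0.66977856 + 0.3142518×0.29724288 + 0.07834781×0.03297856 = 0.377402
  M+8: 0.3142518×0.66977856 + 0.07834781×0.29724288 = 0.233767
  M+10: 0.07834781×0.66977856 = 0.052476
Scale to base peak (0.377402) = 100: 1.6 : 18.4 : 69.1 : 100.0 : 61.9 : 13.9

1.6 : 18.4 : 69.1 : 100.0 : 61.9 : 13.9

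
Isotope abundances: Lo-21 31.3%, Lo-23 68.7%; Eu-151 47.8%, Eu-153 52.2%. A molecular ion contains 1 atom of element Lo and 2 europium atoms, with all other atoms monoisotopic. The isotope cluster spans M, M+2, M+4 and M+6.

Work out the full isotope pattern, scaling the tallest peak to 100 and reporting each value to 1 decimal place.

16.7 : 73.1 : 100.0 : 43.7

Element Lo pattern (n=1): 0.3130 : 0.6870
Europium pattern (n=2): 0.228484 : 0.499032 : 0.272484
Convolve the two distributions (both contribute in 2-u steps):
  M: 0.3130×0.228484 = 0.071515
  M+2: 0.3130×0.499032 + 0.6870×0.228484 = 0.313166
  M+4: 0.3130×0.272484 + 0.6870×0.499032 = 0.428122
  M+6: 0.6870×0.272484 = 0.187197
Scale to base peak (0.428122) = 100: 16.7 : 73.1 : 100.0 : 43.7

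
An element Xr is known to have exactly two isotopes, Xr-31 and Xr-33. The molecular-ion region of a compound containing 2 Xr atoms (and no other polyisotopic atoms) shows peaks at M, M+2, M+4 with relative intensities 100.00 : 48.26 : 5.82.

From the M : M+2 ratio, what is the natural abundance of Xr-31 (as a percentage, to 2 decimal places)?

If p is the fraction of Xr that is Xr-31, then I(M+2)/I(M) = [C(2,1)·p^1·(1−p)] / p^2 = 2·(1−p)/p = 48.26/100.00 = 0.4826
(1−p)/p = 0.4826/2 = 0.2413  ⇒  p = 1/(1 + 0.2413) = 0.8056
Xr-31: 80.56%, Xr-33: 19.44%.

80.56%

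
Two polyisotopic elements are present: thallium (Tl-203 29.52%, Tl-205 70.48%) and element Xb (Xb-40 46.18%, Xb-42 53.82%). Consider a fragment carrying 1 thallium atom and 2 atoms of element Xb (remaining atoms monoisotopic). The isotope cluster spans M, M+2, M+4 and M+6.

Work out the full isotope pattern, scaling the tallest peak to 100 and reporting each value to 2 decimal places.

14.44 : 68.15 : 100.00 : 46.84

Thallium pattern (n=1): 0.2952 : 0.7048
Element Xb pattern (n=2): 0.21325924 : 0.49708152 : 0.28965924
Convolve the two distributions (both contribute in 2-u steps):
  M: 0.2952×0.21325924 = 0.062954
  M+2: 0.2952×0.49708152 + 0.7048×0.21325924 = 0.297044
  M+4: 0.2952×0.28965924 + 0.7048×0.49708152 = 0.435850
  M+6: 0.7048×0.28965924 = 0.204152
Scale to base peak (0.435850) = 100: 14.44 : 68.15 : 100.00 : 46.84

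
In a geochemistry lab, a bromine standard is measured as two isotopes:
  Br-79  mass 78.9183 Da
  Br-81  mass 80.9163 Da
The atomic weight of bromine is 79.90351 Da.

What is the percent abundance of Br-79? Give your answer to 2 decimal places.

Let x be the fractional abundance of Br-79; then Br-81 has abundance 1 − x.
78.9183·x + 80.9163·(1 − x) = 79.90351
(78.9183 − 80.9163)·x = 79.90351 − 80.9163
x = -1.01279 / -1.9980 = 0.50690 → 50.69% Br-79, 49.31% Br-81.

50.69%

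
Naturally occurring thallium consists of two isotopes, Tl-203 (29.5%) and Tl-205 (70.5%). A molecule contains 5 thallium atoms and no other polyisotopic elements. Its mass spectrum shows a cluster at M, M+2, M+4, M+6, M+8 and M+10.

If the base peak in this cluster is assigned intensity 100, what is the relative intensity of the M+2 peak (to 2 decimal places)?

(0.295 + 0.705)^5 gives M 0.0022, M+2 0.0267, M+4 0.1276, M+6 0.3049, M+8 0.3644, M+10 0.1742; the largest is M+8.
P(M+8) = C(5,4) × 0.295^1 × 0.705^4 = 5 × 0.2950 × 0.24703385 = 0.364375 (base)
P(M+2) = C(5,1) × 0.295^4 × 0.705^1 = 5 × 0.00757335 × 0.7050 = 0.026696
Relative intensity = 0.026696 / 0.364375 × 100 = 7.33

7.33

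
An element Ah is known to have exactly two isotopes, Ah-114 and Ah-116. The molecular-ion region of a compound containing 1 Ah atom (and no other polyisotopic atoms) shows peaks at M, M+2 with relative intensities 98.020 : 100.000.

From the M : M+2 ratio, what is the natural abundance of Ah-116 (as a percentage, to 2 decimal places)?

50.50%

Write p for the Ah-114 fraction. I(M+2)/I(M) = [C(1,1)·p^0·(1−p)] / p^1 = 1·(1−p)/p = 100.000/98.020 = 1.0202
(1−p)/p = 1.0202/1 = 1.0202  ⇒  p = 1/(1 + 1.0202) = 0.4950
Ah-114: 49.50%, Ah-116: 50.50%.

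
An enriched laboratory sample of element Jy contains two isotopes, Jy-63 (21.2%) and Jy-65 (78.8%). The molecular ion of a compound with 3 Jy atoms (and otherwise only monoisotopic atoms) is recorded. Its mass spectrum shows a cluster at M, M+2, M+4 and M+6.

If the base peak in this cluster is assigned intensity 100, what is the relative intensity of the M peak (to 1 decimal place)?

1.9

Term probabilities: M 0.0095, M+2 0.1062, M+4 0.3949, M+6 0.4893. Base peak = M+6.
P(M+6) = C(3,3) × 0.212^0 × 0.788^3 = 1 × 1.0000 × 0.48930387 = 0.489304 (base)
P(M) = C(3,0) × 0.212^3 × 0.788^0 = 1 × 0.00952813 × 1.0000 = 0.009528
Relative intensity = 0.009528 / 0.489304 × 100 = 1.9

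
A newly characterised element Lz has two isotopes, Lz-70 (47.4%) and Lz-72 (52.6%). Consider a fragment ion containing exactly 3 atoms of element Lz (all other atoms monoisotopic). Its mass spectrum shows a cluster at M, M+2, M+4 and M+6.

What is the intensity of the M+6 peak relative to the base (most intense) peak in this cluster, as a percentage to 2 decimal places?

Binomial terms of (0.474 + 0.526)^3: M 0.1065, M+2 0.3545, M+4 0.3934, M+6 0.1455 → M+4 is the base peak.
P(M+4) = C(3,2) × 0.474^1 × 0.526^2 = 3 × 0.4740 × 0.276676 = 0.393433 (base)
P(M+6) = C(3,3) × 0.474^0 × 0.526^3 = 1 × 1.0000 × 0.14553158 = 0.145532
Relative intensity = 0.145532 / 0.393433 × 100 = 36.99

36.99%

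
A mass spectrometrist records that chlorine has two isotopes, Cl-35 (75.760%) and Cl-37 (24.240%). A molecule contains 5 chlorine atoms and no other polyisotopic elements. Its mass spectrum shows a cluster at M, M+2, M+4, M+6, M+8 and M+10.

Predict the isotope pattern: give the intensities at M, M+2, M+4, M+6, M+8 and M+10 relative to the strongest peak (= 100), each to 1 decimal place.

Expanding (0.75760 + 0.24240)^5:
P(M) = 0.75760^5 = 0.249574
P(M+2) = 5 × 0.75760^4 × 0.24240^1 = 0.399266
P(M+4) = 10 × 0.75760^3 × 0.24240^2 = 0.255497
P(M+6) = 10 × 0.75760^2 × 0.24240^3 = 0.081748
P(M+8) = 5 × 0.75760^1 × 0.24240^4 = 0.013078
P(M+10) = 0.24240^5 = 0.000837
The M+2 peak is largest (0.399266); scaling to 100 gives 62.5 : 100.0 : 64.0 : 20.5 : 3.3 : 0.2.

62.5 : 100.0 : 64.0 : 20.5 : 3.3 : 0.2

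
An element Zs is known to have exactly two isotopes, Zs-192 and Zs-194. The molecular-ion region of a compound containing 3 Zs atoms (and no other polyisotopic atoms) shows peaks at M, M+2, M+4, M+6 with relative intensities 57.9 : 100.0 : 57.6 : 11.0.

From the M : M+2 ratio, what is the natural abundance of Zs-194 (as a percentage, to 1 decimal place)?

36.5%

Let p = fractional abundance of Zs-192. I(M+2)/I(M) = [C(3,1)·p^2·(1−p)] / p^3 = 3·(1−p)/p = 100.0/57.9 = 1.7271
(1−p)/p = 1.7271/3 = 0.5757  ⇒  p = 1/(1 + 0.5757) = 0.6346
Zs-192: 63.5%, Zs-194: 36.5%.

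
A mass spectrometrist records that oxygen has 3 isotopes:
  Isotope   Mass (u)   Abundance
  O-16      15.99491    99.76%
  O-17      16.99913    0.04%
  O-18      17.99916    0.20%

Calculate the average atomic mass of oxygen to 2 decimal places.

16.00 u

The abundance-weighted mean is 0.9976 × 15.99491 + 0.0004 × 16.99913 + 0.0020 × 17.99916
= 15.956522 + 0.006800 + 0.035998 = 15.999320 u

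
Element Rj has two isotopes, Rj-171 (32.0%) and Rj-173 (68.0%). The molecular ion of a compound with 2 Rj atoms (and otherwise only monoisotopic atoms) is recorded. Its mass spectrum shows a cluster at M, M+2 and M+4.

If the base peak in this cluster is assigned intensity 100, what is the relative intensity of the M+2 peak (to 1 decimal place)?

94.1

Binomial terms of (0.320 + 0.680)^2: M 0.1024, M+2 0.4352, M+4 0.4624 → M+4 is the base peak.
P(M+4) = C(2,2) × 0.320^0 × 0.680^2 = 1 × 1.0000 × 0.4624 = 0.462400 (base)
P(M+2) = C(2,1) × 0.320^1 × 0.680^1 = 2 × 0.3200 × 0.6800 = 0.435200
Relative intensity = 0.435200 / 0.462400 × 100 = 94.1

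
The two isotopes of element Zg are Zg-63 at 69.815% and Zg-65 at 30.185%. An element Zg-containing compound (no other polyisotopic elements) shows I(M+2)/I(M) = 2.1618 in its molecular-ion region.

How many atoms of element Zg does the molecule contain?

5

The M+2/M ratio from n Zg atoms is n · q/p = n · 0.30185/0.69815.
n = 2.1618 × 0.69815/0.30185 = 5.00 ≈ 5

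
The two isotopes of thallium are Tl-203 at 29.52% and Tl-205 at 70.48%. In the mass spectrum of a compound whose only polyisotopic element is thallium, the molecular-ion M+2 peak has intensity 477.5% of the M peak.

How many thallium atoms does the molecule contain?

For n independent Tl atoms, I(M+2)/I(M) = n · (abundance Tl-205) / (abundance Tl-203) = n · 0.7048/0.2952.
n = 4.775 × 0.2952/0.7048 = 2.00 ≈ 2

2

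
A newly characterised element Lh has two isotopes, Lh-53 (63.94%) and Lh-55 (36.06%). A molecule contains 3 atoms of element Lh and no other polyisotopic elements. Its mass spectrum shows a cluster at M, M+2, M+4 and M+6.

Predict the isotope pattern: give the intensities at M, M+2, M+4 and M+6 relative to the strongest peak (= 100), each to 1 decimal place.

59.1 : 100.0 : 56.4 : 10.6

Expanding (0.6394 + 0.3606)^3:
P(M) = 0.6394^3 = 0.261407
P(M+2) = 3 × 0.6394^2 × 0.3606^1 = 0.442275
P(M+4) = 3 × 0.6394^1 × 0.3606^2 = 0.249428
P(M+6) = 0.3606^3 = 0.046890
The M+2 peak is largest (0.442275); scaling to 100 gives 59.1 : 100.0 : 56.4 : 10.6.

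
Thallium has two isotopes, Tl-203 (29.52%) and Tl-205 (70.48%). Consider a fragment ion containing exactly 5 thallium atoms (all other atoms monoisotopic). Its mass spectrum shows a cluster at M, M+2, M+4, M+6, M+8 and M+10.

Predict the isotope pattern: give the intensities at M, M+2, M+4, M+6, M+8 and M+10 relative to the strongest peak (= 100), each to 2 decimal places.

0.62 : 7.35 : 35.09 : 83.77 : 100.00 : 47.75

Expanding (0.2952 + 0.7048)^5:
P(M) = 0.2952^5 = 0.002242
P(M+2) = 5 × 0.2952^4 × 0.7048^1 = 0.026761
P(M+4) = 10 × 0.2952^3 × 0.7048^2 = 0.127785
P(M+6) = 10 × 0.2952^2 × 0.7048^3 = 0.305092
P(M+8) = 5 × 0.2952^1 × 0.7048^4 = 0.364208
P(M+10) = 0.7048^5 = 0.173912
The M+8 peak is largest (0.364208); scaling to 100 gives 0.62 : 7.35 : 35.09 : 83.77 : 100.00 : 47.75.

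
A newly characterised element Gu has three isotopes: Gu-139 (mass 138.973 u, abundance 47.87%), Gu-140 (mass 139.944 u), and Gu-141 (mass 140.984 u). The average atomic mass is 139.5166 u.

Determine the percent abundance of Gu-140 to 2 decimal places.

Let x and y be the fractions of Gu-140 and Gu-141. Then x + y = 1 − 0.4787 = 0.5213 and 139.944x + 140.984y = 139.5166 − 0.4787×138.973 = 72.9902249.
Substituting: 139.944x + 140.984(0.5213 − x) = 72.9902249
(139.944 − 140.984)x = -0.5047343  ⇒  x = 0.48532, y = 0.03598
Gu-140: 48.53%, Gu-141: 3.60%.

48.53%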